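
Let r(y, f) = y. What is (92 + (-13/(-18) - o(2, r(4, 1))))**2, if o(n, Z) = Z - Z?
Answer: 2785561/324 ≈ 8597.4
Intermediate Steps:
o(n, Z) = 0
(92 + (-13/(-18) - o(2, r(4, 1))))**2 = (92 + (-13/(-18) - 1*0))**2 = (92 + (-13*(-1/18) + 0))**2 = (92 + (13/18 + 0))**2 = (92 + 13/18)**2 = (1669/18)**2 = 2785561/324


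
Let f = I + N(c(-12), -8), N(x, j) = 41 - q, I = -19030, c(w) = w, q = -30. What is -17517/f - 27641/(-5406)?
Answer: 618742621/102492354 ≈ 6.0370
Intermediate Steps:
N(x, j) = 71 (N(x, j) = 41 - 1*(-30) = 41 + 30 = 71)
f = -18959 (f = -19030 + 71 = -18959)
-17517/f - 27641/(-5406) = -17517/(-18959) - 27641/(-5406) = -17517*(-1/18959) - 27641*(-1/5406) = 17517/18959 + 27641/5406 = 618742621/102492354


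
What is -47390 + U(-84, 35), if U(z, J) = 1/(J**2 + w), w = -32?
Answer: -56536269/1193 ≈ -47390.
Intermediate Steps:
U(z, J) = 1/(-32 + J**2) (U(z, J) = 1/(J**2 - 32) = 1/(-32 + J**2))
-47390 + U(-84, 35) = -47390 + 1/(-32 + 35**2) = -47390 + 1/(-32 + 1225) = -47390 + 1/1193 = -56536269/1193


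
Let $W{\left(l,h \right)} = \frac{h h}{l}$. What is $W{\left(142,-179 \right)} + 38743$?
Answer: $\frac{5533547}{142} \approx 38969.0$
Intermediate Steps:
$W{\left(l,h \right)} = \frac{h^{2}}{l}$
$W{\left(142,-179 \right)} + 38743 = \frac{\left(-179\right)^{2}}{142} + 38743 = 32041 \cdot \frac{1}{142} + 38743 = \frac{32041}{142} + 38743 = \frac{5533547}{142}$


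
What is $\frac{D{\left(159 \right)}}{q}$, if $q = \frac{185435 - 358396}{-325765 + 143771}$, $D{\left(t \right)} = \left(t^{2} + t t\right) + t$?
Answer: $\frac{9230917674}{172961} \approx 53370.0$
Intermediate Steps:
$D{\left(t \right)} = t + 2 t^{2}$ ($D{\left(t \right)} = \left(t^{2} + t^{2}\right) + t = 2 t^{2} + t = t + 2 t^{2}$)
$q = \frac{172961}{181994}$ ($q = - \frac{172961}{-181994} = \left(-172961\right) \left(- \frac{1}{181994}\right) = \frac{172961}{181994} \approx 0.95037$)
$\frac{D{\left(159 \right)}}{q} = \frac{159 \left(1 + 2 \cdot 159\right)}{\frac{172961}{181994}} = 159 \left(1 + 318\right) \frac{181994}{172961} = 159 \cdot 319 \cdot \frac{181994}{172961} = 50721 \cdot \frac{181994}{172961} = \frac{9230917674}{172961}$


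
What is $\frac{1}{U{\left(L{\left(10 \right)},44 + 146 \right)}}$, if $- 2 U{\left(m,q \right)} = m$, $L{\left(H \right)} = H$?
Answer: $- \frac{1}{5} \approx -0.2$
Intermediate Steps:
$U{\left(m,q \right)} = - \frac{m}{2}$
$\frac{1}{U{\left(L{\left(10 \right)},44 + 146 \right)}} = \frac{1}{\left(- \frac{1}{2}\right) 10} = \frac{1}{-5} = - \frac{1}{5}$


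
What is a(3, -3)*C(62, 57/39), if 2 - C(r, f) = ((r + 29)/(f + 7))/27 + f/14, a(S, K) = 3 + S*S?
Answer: 809344/45045 ≈ 17.967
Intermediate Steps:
a(S, K) = 3 + S²
C(r, f) = 2 - f/14 - (29 + r)/(27*(7 + f)) (C(r, f) = 2 - (((r + 29)/(f + 7))/27 + f/14) = 2 - (((29 + r)/(7 + f))*(1/27) + f*(1/14)) = 2 - (((29 + r)/(7 + f))*(1/27) + f/14) = 2 - ((29 + r)/(27*(7 + f)) + f/14) = 2 - (f/14 + (29 + r)/(27*(7 + f))) = 2 + (-f/14 - (29 + r)/(27*(7 + f))) = 2 - f/14 - (29 + r)/(27*(7 + f)))
a(3, -3)*C(62, 57/39) = (3 + 3²)*((4886 - 27*(57/39)² - 14*62 + 567*(57/39))/(378*(7 + 57/39))) = (3 + 9)*((4886 - 27*(57*(1/39))² - 868 + 567*(57*(1/39)))/(378*(7 + 57*(1/39)))) = 12*((4886 - 27*(19/13)² - 868 + 567*(19/13))/(378*(7 + 19/13))) = 12*((4886 - 27*361/169 - 868 + 10773/13)/(378*(110/13))) = 12*((1/378)*(13/110)*(4886 - 9747/169 - 868 + 10773/13)) = 12*((1/378)*(13/110)*(809344/169)) = 12*(202336/135135) = 809344/45045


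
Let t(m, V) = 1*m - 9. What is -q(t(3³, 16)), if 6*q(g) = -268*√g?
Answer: 134*√2 ≈ 189.50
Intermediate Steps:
t(m, V) = -9 + m (t(m, V) = m - 9 = -9 + m)
q(g) = -134*√g/3 (q(g) = (-268*√g)/6 = -134*√g/3)
-q(t(3³, 16)) = -(-134)*√(-9 + 3³)/3 = -(-134)*√(-9 + 27)/3 = -(-134)*√18/3 = -(-134)*3*√2/3 = -(-134)*√2 = 134*√2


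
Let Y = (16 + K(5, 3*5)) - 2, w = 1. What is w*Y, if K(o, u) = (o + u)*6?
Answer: 134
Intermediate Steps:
K(o, u) = 6*o + 6*u
Y = 134 (Y = (16 + (6*5 + 6*(3*5))) - 2 = (16 + (30 + 6*15)) - 2 = (16 + (30 + 90)) - 2 = (16 + 120) - 2 = 136 - 2 = 134)
w*Y = 1*134 = 134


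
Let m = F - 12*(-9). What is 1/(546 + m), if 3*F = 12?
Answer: 1/658 ≈ 0.0015198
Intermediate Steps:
F = 4 (F = (⅓)*12 = 4)
m = 112 (m = 4 - 12*(-9) = 4 + 108 = 112)
1/(546 + m) = 1/(546 + 112) = 1/658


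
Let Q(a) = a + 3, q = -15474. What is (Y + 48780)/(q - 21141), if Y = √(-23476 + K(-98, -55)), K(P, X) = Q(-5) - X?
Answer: -3252/2441 - I*√23423/36615 ≈ -1.3322 - 0.0041799*I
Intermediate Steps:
Q(a) = 3 + a
K(P, X) = -2 - X (K(P, X) = (3 - 5) - X = -2 - X)
Y = I*√23423 (Y = √(-23476 + (-2 - 1*(-55))) = √(-23476 + (-2 + 55)) = √(-23476 + 53) = √(-23423) = I*√23423 ≈ 153.05*I)
(Y + 48780)/(q - 21141) = (I*√23423 + 48780)/(-15474 - 21141) = (48780 + I*√23423)/(-36615) = (48780 + I*√23423)*(-1/36615) = -3252/2441 - I*√23423/36615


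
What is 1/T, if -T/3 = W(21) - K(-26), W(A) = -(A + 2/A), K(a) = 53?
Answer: 7/1556 ≈ 0.0044987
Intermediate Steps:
W(A) = -A - 2/A
T = 1556/7 (T = -3*((-1*21 - 2/21) - 1*53) = -3*((-21 - 2*1/21) - 53) = -3*((-21 - 2/21) - 53) = -3*(-443/21 - 53) = -3*(-1556/21) = 1556/7 ≈ 222.29)
1/T = 1/(1556/7) = 7/1556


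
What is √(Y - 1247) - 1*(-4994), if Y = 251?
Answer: 4994 + 2*I*√249 ≈ 4994.0 + 31.559*I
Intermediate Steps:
√(Y - 1247) - 1*(-4994) = √(251 - 1247) - 1*(-4994) = √(-996) + 4994 = 2*I*√249 + 4994 = 4994 + 2*I*√249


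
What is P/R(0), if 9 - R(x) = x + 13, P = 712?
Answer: -178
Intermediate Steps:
R(x) = -4 - x (R(x) = 9 - (x + 13) = 9 - (13 + x) = 9 + (-13 - x) = -4 - x)
P/R(0) = 712/(-4 - 1*0) = 712/(-4 + 0) = 712/(-4) = 712*(-¼) = -178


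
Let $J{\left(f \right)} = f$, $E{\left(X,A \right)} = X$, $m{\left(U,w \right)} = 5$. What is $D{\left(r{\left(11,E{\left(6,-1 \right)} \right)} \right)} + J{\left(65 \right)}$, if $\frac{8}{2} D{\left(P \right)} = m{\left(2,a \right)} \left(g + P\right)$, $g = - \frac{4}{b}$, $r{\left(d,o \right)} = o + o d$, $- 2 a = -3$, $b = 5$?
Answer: $154$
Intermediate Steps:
$a = \frac{3}{2}$ ($a = \left(- \frac{1}{2}\right) \left(-3\right) = \frac{3}{2} \approx 1.5$)
$r{\left(d,o \right)} = o + d o$
$g = - \frac{4}{5} \approx -0.8$
$D{\left(P \right)} = -1 + \frac{5 P}{4}$ ($D{\left(P \right)} = \frac{5 \left(- \frac{4}{5} + P\right)}{4} = \frac{-4 + 5 P}{4} = -1 + \frac{5 P}{4}$)
$D{\left(r{\left(11,E{\left(6,-1 \right)} \right)} \right)} + J{\left(65 \right)} = \left(-1 + \frac{5 \cdot 6 \left(1 + 11\right)}{4}\right) + 65 = \left(-1 + \frac{5 \cdot 6 \cdot 12}{4}\right) + 65 = \left(-1 + \frac{5}{4} \cdot 72\right) + 65 = \left(-1 + 90\right) + 65 = 89 + 65 = 154$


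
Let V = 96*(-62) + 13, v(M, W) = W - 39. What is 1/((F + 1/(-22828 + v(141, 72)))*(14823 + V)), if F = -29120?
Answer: -22795/5897113922484 ≈ -3.8655e-9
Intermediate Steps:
v(M, W) = -39 + W
V = -5939 (V = -5952 + 13 = -5939)
1/((F + 1/(-22828 + v(141, 72)))*(14823 + V)) = 1/((-29120 + 1/(-22828 + (-39 + 72)))*(14823 - 5939)) = 1/((-29120 + 1/(-22828 + 33))*8884) = 1/((-29120 + 1/(-22795))*8884) = 1/((-29120 - 1/22795)*8884) = 1/(-663790401/22795*8884) = 1/(-5897113922484/22795) = -22795/5897113922484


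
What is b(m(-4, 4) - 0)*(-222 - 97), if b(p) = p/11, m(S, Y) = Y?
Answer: -116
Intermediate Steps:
b(p) = p/11 (b(p) = p*(1/11) = p/11)
b(m(-4, 4) - 0)*(-222 - 97) = ((4 - 0)/11)*(-222 - 97) = ((4 - 1*0)/11)*(-319) = ((4 + 0)/11)*(-319) = ((1/11)*4)*(-319) = (4/11)*(-319) = -116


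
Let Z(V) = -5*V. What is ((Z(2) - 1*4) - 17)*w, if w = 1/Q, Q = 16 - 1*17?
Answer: 31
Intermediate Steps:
Q = -1 (Q = 16 - 17 = -1)
w = -1 (w = 1/(-1) = -1)
((Z(2) - 1*4) - 17)*w = ((-5*2 - 1*4) - 17)*(-1) = ((-10 - 4) - 17)*(-1) = (-14 - 17)*(-1) = -31*(-1) = 31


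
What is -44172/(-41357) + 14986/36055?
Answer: 2212397462/1491126635 ≈ 1.4837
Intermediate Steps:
-44172/(-41357) + 14986/36055 = -44172*(-1/41357) + 14986*(1/36055) = 44172/41357 + 14986/36055 = 2212397462/1491126635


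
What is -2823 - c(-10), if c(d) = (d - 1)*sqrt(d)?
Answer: -2823 + 11*I*sqrt(10) ≈ -2823.0 + 34.785*I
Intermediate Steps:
c(d) = sqrt(d)*(-1 + d) (c(d) = (-1 + d)*sqrt(d) = sqrt(d)*(-1 + d))
-2823 - c(-10) = -2823 - sqrt(-10)*(-1 - 10) = -2823 - I*sqrt(10)*(-11) = -2823 - (-11)*I*sqrt(10) = -2823 + 11*I*sqrt(10)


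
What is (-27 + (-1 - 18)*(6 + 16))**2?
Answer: 198025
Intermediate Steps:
(-27 + (-1 - 18)*(6 + 16))**2 = (-27 - 19*22)**2 = (-27 - 418)**2 = (-445)**2 = 198025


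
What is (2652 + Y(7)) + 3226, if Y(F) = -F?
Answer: 5871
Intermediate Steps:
(2652 + Y(7)) + 3226 = (2652 - 1*7) + 3226 = (2652 - 7) + 3226 = 2645 + 3226 = 5871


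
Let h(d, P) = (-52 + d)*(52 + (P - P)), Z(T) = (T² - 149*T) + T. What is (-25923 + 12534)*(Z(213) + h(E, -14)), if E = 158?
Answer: -259170873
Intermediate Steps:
Z(T) = T² - 148*T
h(d, P) = -2704 + 52*d (h(d, P) = (-52 + d)*(52 + 0) = (-52 + d)*52 = -2704 + 52*d)
(-25923 + 12534)*(Z(213) + h(E, -14)) = (-25923 + 12534)*(213*(-148 + 213) + (-2704 + 52*158)) = -13389*(213*65 + (-2704 + 8216)) = -13389*(13845 + 5512) = -13389*19357 = -259170873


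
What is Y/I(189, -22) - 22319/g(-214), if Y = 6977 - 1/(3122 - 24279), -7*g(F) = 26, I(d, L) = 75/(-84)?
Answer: -4965256079/2750410 ≈ -1805.3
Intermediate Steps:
I(d, L) = -25/28 (I(d, L) = 75*(-1/84) = -25/28)
g(F) = -26/7 (g(F) = -1/7*26 = -26/7)
Y = 147612390/21157 (Y = 6977 - 1/(-21157) = 6977 - 1*(-1/21157) = 6977 + 1/21157 = 147612390/21157 ≈ 6977.0)
Y/I(189, -22) - 22319/g(-214) = 147612390/(21157*(-25/28)) - 22319/(-26/7) = (147612390/21157)*(-28/25) - 22319*(-7/26) = -826629384/105785 + 156233/26 = -4965256079/2750410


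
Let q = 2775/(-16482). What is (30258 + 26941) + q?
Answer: 314250381/5494 ≈ 57199.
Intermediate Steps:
q = -925/5494 (q = 2775*(-1/16482) = -925/5494 ≈ -0.16837)
(30258 + 26941) + q = (30258 + 26941) - 925/5494 = 57199 - 925/5494 = 314250381/5494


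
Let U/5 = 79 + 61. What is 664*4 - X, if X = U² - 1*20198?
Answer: -467146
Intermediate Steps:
U = 700 (U = 5*(79 + 61) = 5*140 = 700)
X = 469802 (X = 700² - 1*20198 = 490000 - 20198 = 469802)
664*4 - X = 664*4 - 1*469802 = 2656 - 469802 = -467146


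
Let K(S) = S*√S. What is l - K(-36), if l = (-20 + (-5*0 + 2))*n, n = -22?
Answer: 396 + 216*I ≈ 396.0 + 216.0*I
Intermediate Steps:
K(S) = S^(3/2)
l = 396 (l = (-20 + (-5*0 + 2))*(-22) = (-20 + (0 + 2))*(-22) = (-20 + 2)*(-22) = -18*(-22) = 396)
l - K(-36) = 396 - (-36)^(3/2) = 396 - (-216)*I = 396 + 216*I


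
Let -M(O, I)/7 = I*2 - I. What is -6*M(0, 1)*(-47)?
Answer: -1974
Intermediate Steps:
M(O, I) = -7*I (M(O, I) = -7*(I*2 - I) = -7*(2*I - I) = -7*I)
-6*M(0, 1)*(-47) = -(-42)*(-47) = -6*(-7)*(-47) = 42*(-47) = -1974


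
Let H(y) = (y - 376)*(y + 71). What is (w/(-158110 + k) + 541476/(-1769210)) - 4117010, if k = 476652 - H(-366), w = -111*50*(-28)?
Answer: -12961616492905742/3148309195 ≈ -4.1170e+6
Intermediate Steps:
w = 155400 (w = -5550*(-28) = 155400)
H(y) = (-376 + y)*(71 + y)
k = 257762 (k = 476652 - (-26696 + (-366)**2 - 305*(-366)) = 476652 - (-26696 + 133956 + 111630) = 476652 - 1*218890 = 476652 - 218890 = 257762)
(w/(-158110 + k) + 541476/(-1769210)) - 4117010 = (155400/(-158110 + 257762) + 541476/(-1769210)) - 4117010 = (155400/99652 + 541476*(-1/1769210)) - 4117010 = (155400*(1/99652) - 270738/884605) - 4117010 = (5550/3559 - 270738/884605) - 4117010 = 3946001208/3148309195 - 4117010 = -12961616492905742/3148309195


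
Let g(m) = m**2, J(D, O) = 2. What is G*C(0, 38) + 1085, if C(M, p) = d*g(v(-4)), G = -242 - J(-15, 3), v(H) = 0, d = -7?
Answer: 1085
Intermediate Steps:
G = -244 (G = -242 - 1*2 = -242 - 2 = -244)
C(M, p) = 0 (C(M, p) = -7*0**2 = -7*0 = 0)
G*C(0, 38) + 1085 = -244*0 + 1085 = 0 + 1085 = 1085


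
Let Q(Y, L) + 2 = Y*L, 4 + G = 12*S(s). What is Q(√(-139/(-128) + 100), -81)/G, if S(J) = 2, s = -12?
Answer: -⅒ - 81*√25878/320 ≈ -40.819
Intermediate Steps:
G = 20 (G = -4 + 12*2 = -4 + 24 = 20)
Q(Y, L) = -2 + L*Y (Q(Y, L) = -2 + Y*L = -2 + L*Y)
Q(√(-139/(-128) + 100), -81)/G = (-2 - 81*√(-139/(-128) + 100))/20 = (-2 - 81*√(-139*(-1/128) + 100))*(1/20) = (-2 - 81*√(139/128 + 100))*(1/20) = (-2 - 81*√25878/16)*(1/20) = -⅒ - 81*√25878/320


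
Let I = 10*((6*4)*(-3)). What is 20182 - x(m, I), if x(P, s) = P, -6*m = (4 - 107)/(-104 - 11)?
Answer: 13925683/690 ≈ 20182.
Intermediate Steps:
m = -103/690 (m = -(4 - 107)/(6*(-104 - 11)) = -(-103)/(6*(-115)) = -(-103)*(-1)/(6*115) = -1/6*103/115 = -103/690 ≈ -0.14928)
I = -720 (I = 10*(24*(-3)) = 10*(-72) = -720)
20182 - x(m, I) = 20182 - 1*(-103/690) = 20182 + 103/690 = 13925683/690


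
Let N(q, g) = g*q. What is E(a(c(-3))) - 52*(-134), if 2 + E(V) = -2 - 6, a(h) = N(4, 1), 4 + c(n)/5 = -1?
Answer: 6958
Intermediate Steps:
c(n) = -25 (c(n) = -20 + 5*(-1) = -20 - 5 = -25)
a(h) = 4 (a(h) = 1*4 = 4)
E(V) = -10 (E(V) = -2 + (-2 - 6) = -2 - 8 = -10)
E(a(c(-3))) - 52*(-134) = -10 - 52*(-134) = -10 + 6968 = 6958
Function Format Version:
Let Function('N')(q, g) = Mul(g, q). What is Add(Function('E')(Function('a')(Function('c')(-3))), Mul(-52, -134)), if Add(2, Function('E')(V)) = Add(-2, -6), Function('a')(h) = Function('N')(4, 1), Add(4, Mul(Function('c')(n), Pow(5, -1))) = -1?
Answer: 6958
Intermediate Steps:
Function('c')(n) = -25 (Function('c')(n) = Add(-20, Mul(5, -1)) = Add(-20, -5) = -25)
Function('a')(h) = 4 (Function('a')(h) = Mul(1, 4) = 4)
Function('E')(V) = -10 (Function('E')(V) = Add(-2, Add(-2, -6)) = Add(-2, -8) = -10)
Add(Function('E')(Function('a')(Function('c')(-3))), Mul(-52, -134)) = Add(-10, Mul(-52, -134)) = Add(-10, 6968) = 6958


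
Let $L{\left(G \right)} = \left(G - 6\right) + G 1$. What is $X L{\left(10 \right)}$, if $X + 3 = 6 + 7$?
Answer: $140$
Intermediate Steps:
$L{\left(G \right)} = -6 + 2 G$ ($L{\left(G \right)} = \left(G - 6\right) + G = \left(-6 + G\right) + G = -6 + 2 G$)
$X = 10$ ($X = -3 + \left(6 + 7\right) = -3 + 13 = 10$)
$X L{\left(10 \right)} = 10 \left(-6 + 2 \cdot 10\right) = 10 \left(-6 + 20\right) = 10 \cdot 14 = 140$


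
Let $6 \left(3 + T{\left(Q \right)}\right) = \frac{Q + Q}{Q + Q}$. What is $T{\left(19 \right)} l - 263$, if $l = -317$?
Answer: $\frac{3811}{6} \approx 635.17$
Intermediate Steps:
$T{\left(Q \right)} = - \frac{17}{6}$ ($T{\left(Q \right)} = -3 + \frac{\left(Q + Q\right) \frac{1}{Q + Q}}{6} = -3 + \frac{2 Q \frac{1}{2 Q}}{6} = -3 + \frac{1}{6} \cdot 1 = -3 + \frac{1}{6} = - \frac{17}{6}$)
$T{\left(19 \right)} l - 263 = \left(- \frac{17}{6}\right) \left(-317\right) - 263 = \frac{5389}{6} - 263 = \frac{3811}{6}$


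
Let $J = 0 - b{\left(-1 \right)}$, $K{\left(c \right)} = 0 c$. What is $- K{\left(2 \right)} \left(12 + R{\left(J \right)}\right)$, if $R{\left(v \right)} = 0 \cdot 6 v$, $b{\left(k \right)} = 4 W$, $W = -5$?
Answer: $0$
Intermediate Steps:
$b{\left(k \right)} = -20$ ($b{\left(k \right)} = 4 \left(-5\right) = -20$)
$K{\left(c \right)} = 0$
$J = 20$ ($J = 0 - -20 = 0 + 20 = 20$)
$R{\left(v \right)} = 0$ ($R{\left(v \right)} = 0 v = 0$)
$- K{\left(2 \right)} \left(12 + R{\left(J \right)}\right) = - 0 \left(12 + 0\right) = - 0 \cdot 12 = \left(-1\right) 0 = 0$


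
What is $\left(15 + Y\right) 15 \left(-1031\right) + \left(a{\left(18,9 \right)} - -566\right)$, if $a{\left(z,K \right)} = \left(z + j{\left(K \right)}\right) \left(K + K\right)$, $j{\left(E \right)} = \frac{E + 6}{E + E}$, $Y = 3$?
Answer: $-277465$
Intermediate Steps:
$j{\left(E \right)} = \frac{6 + E}{2 E}$
$a{\left(z,K \right)} = 2 K \left(z + \frac{6 + K}{2 K}\right)$ ($a{\left(z,K \right)} = \left(z + \frac{6 + K}{2 K}\right) \left(K + K\right) = \left(z + \frac{6 + K}{2 K}\right) 2 K = 2 K \left(z + \frac{6 + K}{2 K}\right)$)
$\left(15 + Y\right) 15 \left(-1031\right) + \left(a{\left(18,9 \right)} - -566\right) = \left(15 + 3\right) 15 \left(-1031\right) + \left(\left(6 + 9 + 2 \cdot 9 \cdot 18\right) - -566\right) = 18 \cdot 15 \left(-1031\right) + \left(\left(6 + 9 + 324\right) + 566\right) = 270 \left(-1031\right) + \left(339 + 566\right) = -278370 + 905 = -277465$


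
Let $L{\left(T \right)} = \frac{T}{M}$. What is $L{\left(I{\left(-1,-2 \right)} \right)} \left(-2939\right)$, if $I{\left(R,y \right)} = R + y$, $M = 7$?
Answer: $\frac{8817}{7} \approx 1259.6$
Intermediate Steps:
$L{\left(T \right)} = \frac{T}{7}$
$L{\left(I{\left(-1,-2 \right)} \right)} \left(-2939\right) = \frac{-1 - 2}{7} \left(-2939\right) = \frac{1}{7} \left(-3\right) \left(-2939\right) = \left(- \frac{3}{7}\right) \left(-2939\right) = \frac{8817}{7}$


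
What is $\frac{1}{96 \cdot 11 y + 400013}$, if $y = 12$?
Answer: $\frac{1}{412685} \approx 2.4232 \cdot 10^{-6}$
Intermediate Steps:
$\frac{1}{96 \cdot 11 y + 400013} = \frac{1}{96 \cdot 11 \cdot 12 + 400013} = \frac{1}{1056 \cdot 12 + 400013} = \frac{1}{12672 + 400013} = \frac{1}{412685}$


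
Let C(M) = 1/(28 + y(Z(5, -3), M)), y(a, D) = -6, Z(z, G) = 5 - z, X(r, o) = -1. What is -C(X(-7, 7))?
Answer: -1/22 ≈ -0.045455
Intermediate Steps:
C(M) = 1/22 (C(M) = 1/(28 - 6) = 1/22)
-C(X(-7, 7)) = -1*1/22 = -1/22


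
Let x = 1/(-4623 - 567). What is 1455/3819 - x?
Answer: 2518423/6606870 ≈ 0.38118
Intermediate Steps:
x = -1/5190 (x = 1/(-5190) = -1/5190 ≈ -0.00019268)
1455/3819 - x = 1455/3819 - 1*(-1/5190) = 1455*(1/3819) + 1/5190 = 485/1273 + 1/5190 = 2518423/6606870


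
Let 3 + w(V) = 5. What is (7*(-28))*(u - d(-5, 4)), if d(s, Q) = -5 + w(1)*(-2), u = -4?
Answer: -980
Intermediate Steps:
w(V) = 2 (w(V) = -3 + 5 = 2)
d(s, Q) = -9 (d(s, Q) = -5 + 2*(-2) = -5 - 4 = -9)
(7*(-28))*(u - d(-5, 4)) = (7*(-28))*(-4 - 1*(-9)) = -196*(-4 + 9) = -196*5 = -980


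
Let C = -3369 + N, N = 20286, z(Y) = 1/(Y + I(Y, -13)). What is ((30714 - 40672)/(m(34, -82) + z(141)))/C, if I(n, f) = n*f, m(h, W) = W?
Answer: 5616312/782383055 ≈ 0.0071785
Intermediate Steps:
I(n, f) = f*n
z(Y) = -1/(12*Y) (z(Y) = 1/(Y - 13*Y) = 1/(-12*Y) = -1/(12*Y))
C = 16917 (C = -3369 + 20286 = 16917)
((30714 - 40672)/(m(34, -82) + z(141)))/C = ((30714 - 40672)/(-82 - 1/12/141))/16917 = -9958/(-82 - 1/12*1/141)*(1/16917) = -9958/(-82 - 1/1692)*(1/16917) = -9958/(-138745/1692)*(1/16917) = -9958*(-1692/138745)*(1/16917) = (16848936/138745)*(1/16917) = 5616312/782383055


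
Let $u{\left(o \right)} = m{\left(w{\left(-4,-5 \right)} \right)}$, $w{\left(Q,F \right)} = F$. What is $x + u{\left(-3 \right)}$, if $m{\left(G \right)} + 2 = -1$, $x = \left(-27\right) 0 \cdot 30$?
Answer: $-3$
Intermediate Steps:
$x = 0$ ($x = 0 \cdot 30 = 0$)
$m{\left(G \right)} = -3$ ($m{\left(G \right)} = -2 - 1 = -3$)
$u{\left(o \right)} = -3$
$x + u{\left(-3 \right)} = 0 - 3 = -3$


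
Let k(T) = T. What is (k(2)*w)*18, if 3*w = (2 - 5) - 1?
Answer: -48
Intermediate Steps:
w = -4/3 (w = ((2 - 5) - 1)/3 = (-3 - 1)/3 = (1/3)*(-4) = -4/3 ≈ -1.3333)
(k(2)*w)*18 = (2*(-4/3))*18 = -8/3*18 = -48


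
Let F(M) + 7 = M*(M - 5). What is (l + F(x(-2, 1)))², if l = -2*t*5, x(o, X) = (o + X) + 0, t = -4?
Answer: 1521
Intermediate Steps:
x(o, X) = X + o (x(o, X) = (X + o) + 0 = X + o)
l = 40 (l = -2*(-4)*5 = 8*5 = 40)
F(M) = -7 + M*(-5 + M) (F(M) = -7 + M*(M - 5) = -7 + M*(-5 + M))
(l + F(x(-2, 1)))² = (40 + (-7 + (1 - 2)² - 5*(1 - 2)))² = (40 + (-7 + (-1)² - 5*(-1)))² = (40 + (-7 + 1 + 5))² = (40 - 1)² = 39² = 1521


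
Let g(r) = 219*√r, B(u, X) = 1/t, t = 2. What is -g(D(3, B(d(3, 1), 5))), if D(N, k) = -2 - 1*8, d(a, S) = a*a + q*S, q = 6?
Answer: -219*I*√10 ≈ -692.54*I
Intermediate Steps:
d(a, S) = a² + 6*S (d(a, S) = a*a + 6*S = a² + 6*S)
B(u, X) = ½ (B(u, X) = 1/2 = ½)
D(N, k) = -10 (D(N, k) = -2 - 8 = -10)
-g(D(3, B(d(3, 1), 5))) = -219*√(-10) = -219*I*√10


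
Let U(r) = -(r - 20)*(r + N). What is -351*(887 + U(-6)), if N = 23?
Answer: -466479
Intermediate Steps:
U(r) = -(-20 + r)*(23 + r) (U(r) = -(r - 20)*(r + 23) = -(-20 + r)*(23 + r))
-351*(887 + U(-6)) = -351*(887 + (460 - 1*(-6)**2 - 3*(-6))) = -351*(887 + (460 - 1*36 + 18)) = -351*(887 + (460 - 36 + 18)) = -351*(887 + 442) = -351*1329 = -466479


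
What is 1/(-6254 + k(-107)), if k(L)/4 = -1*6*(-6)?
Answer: -1/6110 ≈ -0.00016367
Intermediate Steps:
k(L) = 144 (k(L) = 4*(-1*6*(-6)) = 4*(-6*(-6)) = 4*36 = 144)
1/(-6254 + k(-107)) = 1/(-6254 + 144) = 1/(-6110) = -1/6110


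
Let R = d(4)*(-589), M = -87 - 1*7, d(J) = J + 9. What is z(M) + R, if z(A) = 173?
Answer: -7484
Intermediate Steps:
d(J) = 9 + J
M = -94 (M = -87 - 7 = -94)
R = -7657 (R = (9 + 4)*(-589) = 13*(-589) = -7657)
z(M) + R = 173 - 7657 = -7484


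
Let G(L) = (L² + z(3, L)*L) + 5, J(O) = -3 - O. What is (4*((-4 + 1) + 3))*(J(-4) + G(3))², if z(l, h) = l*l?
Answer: 0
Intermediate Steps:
z(l, h) = l²
G(L) = 5 + L² + 9*L (G(L) = (L² + 3²*L) + 5 = (L² + 9*L) + 5 = 5 + L² + 9*L)
(4*((-4 + 1) + 3))*(J(-4) + G(3))² = (4*((-4 + 1) + 3))*((-3 - 1*(-4)) + (5 + 3² + 9*3))² = (4*(-3 + 3))*((-3 + 4) + (5 + 9 + 27))² = (4*0)*(1 + 41)² = 0*42² = 0*1764 = 0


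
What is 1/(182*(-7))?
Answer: -1/1274 ≈ -0.00078493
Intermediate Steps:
1/(182*(-7)) = 1/(-1274) = -1/1274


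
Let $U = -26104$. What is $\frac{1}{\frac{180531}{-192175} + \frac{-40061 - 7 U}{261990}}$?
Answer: $- \frac{10069585650}{3976057193} \approx -2.5326$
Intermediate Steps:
$\frac{1}{\frac{180531}{-192175} + \frac{-40061 - 7 U}{261990}} = \frac{1}{\frac{180531}{-192175} + \frac{-40061 - 7 \left(-26104\right)}{261990}} = \frac{1}{180531 \left(- \frac{1}{192175}\right) + \left(-40061 - -182728\right) \frac{1}{261990}} = \frac{1}{- \frac{180531}{192175} + \left(-40061 + 182728\right) \frac{1}{261990}} = \frac{1}{- \frac{180531}{192175} + 142667 \cdot \frac{1}{261990}} = \frac{1}{- \frac{180531}{192175} + \frac{142667}{261990}} = \frac{1}{- \frac{3976057193}{10069585650}} = - \frac{10069585650}{3976057193}$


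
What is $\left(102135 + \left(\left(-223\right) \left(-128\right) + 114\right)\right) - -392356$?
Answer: $523149$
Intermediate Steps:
$\left(102135 + \left(\left(-223\right) \left(-128\right) + 114\right)\right) - -392356 = \left(102135 + \left(28544 + 114\right)\right) + 392356 = \left(102135 + 28658\right) + 392356 = 130793 + 392356 = 523149$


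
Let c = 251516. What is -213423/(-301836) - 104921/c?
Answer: 917098513/3163190974 ≈ 0.28993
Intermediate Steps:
-213423/(-301836) - 104921/c = -213423/(-301836) - 104921/251516 = -213423*(-1/301836) - 104921*1/251516 = 71141/100612 - 104921/251516 = 917098513/3163190974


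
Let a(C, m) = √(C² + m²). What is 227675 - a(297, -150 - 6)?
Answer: 227675 - 3*√12505 ≈ 2.2734e+5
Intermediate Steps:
227675 - a(297, -150 - 6) = 227675 - √(297² + (-150 - 6)²) = 227675 - √(88209 + (-156)²) = 227675 - √(88209 + 24336) = 227675 - √112545 = 227675 - 3*√12505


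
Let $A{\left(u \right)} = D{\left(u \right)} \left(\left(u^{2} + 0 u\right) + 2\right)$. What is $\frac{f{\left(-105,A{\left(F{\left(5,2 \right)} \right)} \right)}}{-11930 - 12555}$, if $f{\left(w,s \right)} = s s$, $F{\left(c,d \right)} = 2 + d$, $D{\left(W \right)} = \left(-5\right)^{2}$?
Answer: $- \frac{40500}{4897} \approx -8.2704$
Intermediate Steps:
$D{\left(W \right)} = 25$
$A{\left(u \right)} = 50 + 25 u^{2}$ ($A{\left(u \right)} = 25 \left(\left(u^{2} + 0 u\right) + 2\right) = 25 \left(\left(u^{2} + 0\right) + 2\right) = 25 \left(u^{2} + 2\right) = 25 \left(2 + u^{2}\right) = 50 + 25 u^{2}$)
$f{\left(w,s \right)} = s^{2}$
$\frac{f{\left(-105,A{\left(F{\left(5,2 \right)} \right)} \right)}}{-11930 - 12555} = \frac{\left(50 + 25 \left(2 + 2\right)^{2}\right)^{2}}{-11930 - 12555} = \frac{\left(50 + 25 \cdot 4^{2}\right)^{2}}{-24485} = \left(50 + 25 \cdot 16\right)^{2} \left(- \frac{1}{24485}\right) = \left(50 + 400\right)^{2} \left(- \frac{1}{24485}\right) = 450^{2} \left(- \frac{1}{24485}\right) = 202500 \left(- \frac{1}{24485}\right) = - \frac{40500}{4897}$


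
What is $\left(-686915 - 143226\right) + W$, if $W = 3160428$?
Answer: $2330287$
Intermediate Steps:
$\left(-686915 - 143226\right) + W = \left(-686915 - 143226\right) + 3160428 = -830141 + 3160428 = 2330287$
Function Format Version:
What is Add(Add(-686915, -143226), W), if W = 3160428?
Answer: 2330287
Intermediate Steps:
Add(Add(-686915, -143226), W) = Add(Add(-686915, -143226), 3160428) = Add(-830141, 3160428) = 2330287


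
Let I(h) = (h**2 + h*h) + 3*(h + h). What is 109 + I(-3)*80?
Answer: 109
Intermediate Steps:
I(h) = 2*h**2 + 6*h (I(h) = (h**2 + h**2) + 3*(2*h) = 2*h**2 + 6*h)
109 + I(-3)*80 = 109 + (2*(-3)*(3 - 3))*80 = 109 + (2*(-3)*0)*80 = 109 + 0*80 = 109 + 0 = 109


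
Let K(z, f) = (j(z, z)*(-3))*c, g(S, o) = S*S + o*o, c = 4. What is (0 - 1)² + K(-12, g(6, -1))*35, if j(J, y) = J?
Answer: 5041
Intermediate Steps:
g(S, o) = S² + o²
K(z, f) = -12*z (K(z, f) = (z*(-3))*4 = -3*z*4 = -12*z)
(0 - 1)² + K(-12, g(6, -1))*35 = (0 - 1)² - 12*(-12)*35 = (-1)² + 144*35 = 1 + 5040 = 5041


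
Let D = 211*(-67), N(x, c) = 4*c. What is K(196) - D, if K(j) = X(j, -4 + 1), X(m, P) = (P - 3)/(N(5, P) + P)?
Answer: 70687/5 ≈ 14137.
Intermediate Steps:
X(m, P) = (-3 + P)/(5*P) (X(m, P) = (P - 3)/(4*P + P) = (-3 + P)/((5*P)) = (-3 + P)*(1/(5*P)) = (-3 + P)/(5*P))
K(j) = ⅖ (K(j) = (-3 + (-4 + 1))/(5*(-4 + 1)) = (⅕)*(-3 - 3)/(-3) = (⅕)*(-⅓)*(-6) = ⅖)
D = -14137
K(196) - D = ⅖ - 1*(-14137) = ⅖ + 14137 = 70687/5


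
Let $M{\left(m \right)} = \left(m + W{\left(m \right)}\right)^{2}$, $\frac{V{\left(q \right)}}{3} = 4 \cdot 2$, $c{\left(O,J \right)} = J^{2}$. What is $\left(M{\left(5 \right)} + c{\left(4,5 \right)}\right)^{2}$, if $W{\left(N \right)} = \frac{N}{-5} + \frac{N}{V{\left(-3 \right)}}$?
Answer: $\frac{605209201}{331776} \approx 1824.2$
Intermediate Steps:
$V{\left(q \right)} = 24$ ($V{\left(q \right)} = 3 \cdot 4 \cdot 2 = 3 \cdot 8 = 24$)
$W{\left(N \right)} = - \frac{19 N}{120}$ ($W{\left(N \right)} = \frac{N}{-5} + \frac{N}{24} = N \left(- \frac{1}{5}\right) + N \frac{1}{24} = - \frac{N}{5} + \frac{N}{24} = - \frac{19 N}{120}$)
$M{\left(m \right)} = \frac{10201 m^{2}}{14400}$ ($M{\left(m \right)} = \left(m - \frac{19 m}{120}\right)^{2} = \left(\frac{101 m}{120}\right)^{2} = \frac{10201 m^{2}}{14400}$)
$\left(M{\left(5 \right)} + c{\left(4,5 \right)}\right)^{2} = \left(\frac{10201 \cdot 5^{2}}{14400} + 5^{2}\right)^{2} = \left(\frac{10201}{14400} \cdot 25 + 25\right)^{2} = \left(\frac{10201}{576} + 25\right)^{2} = \left(\frac{24601}{576}\right)^{2} = \frac{605209201}{331776}$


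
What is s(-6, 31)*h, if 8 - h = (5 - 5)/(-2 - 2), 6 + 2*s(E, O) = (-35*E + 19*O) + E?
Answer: 3148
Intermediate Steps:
s(E, O) = -3 - 17*E + 19*O/2 (s(E, O) = -3 + ((-35*E + 19*O) + E)/2 = -3 + (-34*E + 19*O)/2 = -3 + (-17*E + 19*O/2) = -3 - 17*E + 19*O/2)
h = 8 (h = 8 - (5 - 5)/(-2 - 2) = 8 - 0/(-4) = 8 - 0*(-1)/4 = 8 - 1*0 = 8 + 0 = 8)
s(-6, 31)*h = (-3 - 17*(-6) + (19/2)*31)*8 = (-3 + 102 + 589/2)*8 = (787/2)*8 = 3148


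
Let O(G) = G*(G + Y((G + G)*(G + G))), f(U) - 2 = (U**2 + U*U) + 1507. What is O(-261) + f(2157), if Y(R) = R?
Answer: -61743396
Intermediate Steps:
f(U) = 1509 + 2*U**2 (f(U) = 2 + ((U**2 + U*U) + 1507) = 2 + ((U**2 + U**2) + 1507) = 2 + (2*U**2 + 1507) = 2 + (1507 + 2*U**2) = 1509 + 2*U**2)
O(G) = G*(G + 4*G**2) (O(G) = G*(G + (G + G)*(G + G)) = G*(G + (2*G)*(2*G)) = G*(G + 4*G**2))
O(-261) + f(2157) = (-261)**2*(1 + 4*(-261)) + (1509 + 2*2157**2) = 68121*(1 - 1044) + (1509 + 2*4652649) = 68121*(-1043) + (1509 + 9305298) = -71050203 + 9306807 = -61743396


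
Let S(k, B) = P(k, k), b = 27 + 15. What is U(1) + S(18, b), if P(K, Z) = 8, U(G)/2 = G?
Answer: 10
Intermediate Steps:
U(G) = 2*G
b = 42
S(k, B) = 8
U(1) + S(18, b) = 2*1 + 8 = 2 + 8 = 10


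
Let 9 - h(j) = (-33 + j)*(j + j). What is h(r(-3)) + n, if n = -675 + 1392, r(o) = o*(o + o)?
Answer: 1266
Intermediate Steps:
r(o) = 2*o² (r(o) = o*(2*o) = 2*o²)
h(j) = 9 - 2*j*(-33 + j) (h(j) = 9 - (-33 + j)*(j + j) = 9 - (-33 + j)*2*j = 9 - 2*j*(-33 + j))
n = 717
h(r(-3)) + n = (9 - 2*(2*(-3)²)² + 66*(2*(-3)²)) + 717 = (9 - 2*(2*9)² + 66*(2*9)) + 717 = (9 - 2*18² + 66*18) + 717 = (9 - 2*324 + 1188) + 717 = (9 - 648 + 1188) + 717 = 549 + 717 = 1266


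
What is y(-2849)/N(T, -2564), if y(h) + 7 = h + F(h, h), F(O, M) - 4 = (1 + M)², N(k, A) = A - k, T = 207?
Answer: -476956/163 ≈ -2926.1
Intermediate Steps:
F(O, M) = 4 + (1 + M)²
y(h) = -3 + h + (1 + h)² (y(h) = -7 + (h + (4 + (1 + h)²)) = -7 + (4 + h + (1 + h)²) = -3 + h + (1 + h)²)
y(-2849)/N(T, -2564) = (-3 - 2849 + (1 - 2849)²)/(-2564 - 1*207) = (-3 - 2849 + (-2848)²)/(-2564 - 207) = (-3 - 2849 + 8111104)/(-2771) = 8108252*(-1/2771) = -476956/163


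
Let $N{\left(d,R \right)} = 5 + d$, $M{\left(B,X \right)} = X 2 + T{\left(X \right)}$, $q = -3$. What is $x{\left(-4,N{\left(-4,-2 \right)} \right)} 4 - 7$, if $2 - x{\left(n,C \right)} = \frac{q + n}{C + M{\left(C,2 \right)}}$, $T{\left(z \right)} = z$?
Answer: $5$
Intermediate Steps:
$M{\left(B,X \right)} = 3 X$ ($M{\left(B,X \right)} = X 2 + X = 2 X + X = 3 X$)
$x{\left(n,C \right)} = 2 - \frac{-3 + n}{6 + C}$ ($x{\left(n,C \right)} = 2 - \frac{-3 + n}{C + 3 \cdot 2} = 2 - \frac{-3 + n}{C + 6} = 2 - \frac{-3 + n}{6 + C}$)
$x{\left(-4,N{\left(-4,-2 \right)} \right)} 4 - 7 = \frac{15 - -4 + 2 \left(5 - 4\right)}{6 + \left(5 - 4\right)} 4 - 7 = \frac{15 + 4 + 2 \cdot 1}{6 + 1} \cdot 4 - 7 = \frac{15 + 4 + 2}{7} \cdot 4 - 7 = \frac{1}{7} \cdot 21 \cdot 4 - 7 = 3 \cdot 4 - 7 = 12 - 7 = 5$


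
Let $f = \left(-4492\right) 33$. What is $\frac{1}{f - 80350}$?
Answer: $- \frac{1}{228586} \approx -4.3747 \cdot 10^{-6}$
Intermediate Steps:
$f = -148236$
$\frac{1}{f - 80350} = \frac{1}{-148236 - 80350} = \frac{1}{-228586} = - \frac{1}{228586}$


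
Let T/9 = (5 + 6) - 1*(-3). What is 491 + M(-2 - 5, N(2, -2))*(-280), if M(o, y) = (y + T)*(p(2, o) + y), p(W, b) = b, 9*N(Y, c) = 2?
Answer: 19442651/81 ≈ 2.4003e+5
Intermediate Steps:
N(Y, c) = 2/9 (N(Y, c) = (1/9)*2 = 2/9)
T = 126 (T = 9*((5 + 6) - 1*(-3)) = 9*(11 + 3) = 9*14 = 126)
M(o, y) = (126 + y)*(o + y) (M(o, y) = (y + 126)*(o + y) = (126 + y)*(o + y))
491 + M(-2 - 5, N(2, -2))*(-280) = 491 + ((2/9)**2 + 126*(-2 - 5) + 126*(2/9) + (-2 - 5)*(2/9))*(-280) = 491 + (4/81 + 126*(-7) + 28 - 7*2/9)*(-280) = 491 + (4/81 - 882 + 28 - 14/9)*(-280) = 491 - 69296/81*(-280) = 491 + 19402880/81 = 19442651/81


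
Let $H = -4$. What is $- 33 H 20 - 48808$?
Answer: $-46168$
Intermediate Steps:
$- 33 H 20 - 48808 = \left(-33\right) \left(-4\right) 20 - 48808 = 132 \cdot 20 - 48808 = 2640 - 48808 = -46168$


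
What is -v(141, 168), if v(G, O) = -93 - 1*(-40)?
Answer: 53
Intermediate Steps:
v(G, O) = -53 (v(G, O) = -93 + 40 = -53)
-v(141, 168) = -1*(-53) = 53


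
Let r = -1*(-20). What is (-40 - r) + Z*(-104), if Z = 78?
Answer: -8172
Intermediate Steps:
r = 20
(-40 - r) + Z*(-104) = (-40 - 1*20) + 78*(-104) = (-40 - 20) - 8112 = -60 - 8112 = -8172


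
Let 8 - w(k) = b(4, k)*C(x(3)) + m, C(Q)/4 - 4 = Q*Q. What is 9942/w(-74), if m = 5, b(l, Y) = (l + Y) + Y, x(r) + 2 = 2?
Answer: 3314/769 ≈ 4.3095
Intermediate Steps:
x(r) = 0 (x(r) = -2 + 2 = 0)
C(Q) = 16 + 4*Q² (C(Q) = 16 + 4*(Q*Q) = 16 + 4*Q²)
b(l, Y) = l + 2*Y (b(l, Y) = (Y + l) + Y = l + 2*Y)
w(k) = -61 - 32*k (w(k) = 8 - ((4 + 2*k)*(16 + 4*0²) + 5) = 8 - ((4 + 2*k)*(16 + 4*0) + 5) = 8 - ((4 + 2*k)*(16 + 0) + 5) = 8 - ((4 + 2*k)*16 + 5) = 8 - ((64 + 32*k) + 5) = 8 - (69 + 32*k) = 8 + (-69 - 32*k) = -61 - 32*k)
9942/w(-74) = 9942/(-61 - 32*(-74)) = 9942/(-61 + 2368) = 9942/2307 = 9942*(1/2307) = 3314/769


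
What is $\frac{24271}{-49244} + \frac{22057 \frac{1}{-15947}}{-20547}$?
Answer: $- \frac{611663285887}{1241187478092} \approx -0.49281$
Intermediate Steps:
$\frac{24271}{-49244} + \frac{22057 \frac{1}{-15947}}{-20547} = 24271 \left(- \frac{1}{49244}\right) + 22057 \left(- \frac{1}{15947}\right) \left(- \frac{1}{20547}\right) = - \frac{1867}{3788} - - \frac{22057}{327663009} = - \frac{1867}{3788} + \frac{22057}{327663009} = - \frac{611663285887}{1241187478092}$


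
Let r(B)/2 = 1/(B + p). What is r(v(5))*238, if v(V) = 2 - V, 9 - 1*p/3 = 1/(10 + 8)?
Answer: 2856/143 ≈ 19.972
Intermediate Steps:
p = 161/6 (p = 27 - 3/(10 + 8) = 27 - 3/18 = 27 - 3*1/18 = 27 - ⅙ = 161/6 ≈ 26.833)
r(B) = 2/(161/6 + B) (r(B) = 2/(B + 161/6) = 2/(161/6 + B))
r(v(5))*238 = (12/(161 + 6*(2 - 1*5)))*238 = (12/(161 + 6*(2 - 5)))*238 = (12/(161 + 6*(-3)))*238 = (12/(161 - 18))*238 = (12/143)*238 = 2856/143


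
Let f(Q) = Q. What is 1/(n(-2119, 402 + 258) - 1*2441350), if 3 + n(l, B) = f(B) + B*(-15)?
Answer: -1/2450593 ≈ -4.0806e-7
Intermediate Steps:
n(l, B) = -3 - 14*B (n(l, B) = -3 + (B + B*(-15)) = -3 + (B - 15*B) = -3 - 14*B)
1/(n(-2119, 402 + 258) - 1*2441350) = 1/((-3 - 14*(402 + 258)) - 1*2441350) = 1/((-3 - 14*660) - 2441350) = 1/((-3 - 9240) - 2441350) = 1/(-9243 - 2441350) = 1/(-2450593) = -1/2450593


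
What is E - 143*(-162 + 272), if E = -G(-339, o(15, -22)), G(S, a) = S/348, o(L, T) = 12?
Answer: -1824567/116 ≈ -15729.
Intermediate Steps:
G(S, a) = S/348 (G(S, a) = S*(1/348) = S/348)
E = 113/116 (E = -(-339)/348 = -1*(-113/116) = 113/116 ≈ 0.97414)
E - 143*(-162 + 272) = 113/116 - 143*(-162 + 272) = 113/116 - 143*110 = 113/116 - 1*15730 = 113/116 - 15730 = -1824567/116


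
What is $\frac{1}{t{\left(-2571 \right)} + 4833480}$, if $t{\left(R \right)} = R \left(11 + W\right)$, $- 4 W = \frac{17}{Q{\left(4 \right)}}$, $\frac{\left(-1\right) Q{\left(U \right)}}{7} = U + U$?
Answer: $\frac{224}{1076320869} \approx 2.0812 \cdot 10^{-7}$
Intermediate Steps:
$Q{\left(U \right)} = - 14 U$ ($Q{\left(U \right)} = - 7 \left(U + U\right) = - 7 \cdot 2 U = - 14 U$)
$W = \frac{17}{224}$ ($W = - \frac{17 \frac{1}{\left(-14\right) 4}}{4} = - \frac{17 \frac{1}{-56}}{4} = - \frac{17 \left(- \frac{1}{56}\right)}{4} = \left(- \frac{1}{4}\right) \left(- \frac{17}{56}\right) = \frac{17}{224} \approx 0.075893$)
$t{\left(R \right)} = \frac{2481 R}{224}$ ($t{\left(R \right)} = R \left(11 + \frac{17}{224}\right) = R \frac{2481}{224} = \frac{2481 R}{224}$)
$\frac{1}{t{\left(-2571 \right)} + 4833480} = \frac{1}{\frac{2481}{224} \left(-2571\right) + 4833480} = \frac{1}{- \frac{6378651}{224} + 4833480} = \frac{1}{\frac{1076320869}{224}} = \frac{224}{1076320869}$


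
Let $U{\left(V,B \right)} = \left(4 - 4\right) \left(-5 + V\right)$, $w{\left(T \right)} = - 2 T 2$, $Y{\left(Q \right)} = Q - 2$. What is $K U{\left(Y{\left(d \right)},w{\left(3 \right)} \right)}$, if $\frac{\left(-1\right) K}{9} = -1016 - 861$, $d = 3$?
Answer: $0$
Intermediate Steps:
$Y{\left(Q \right)} = -2 + Q$
$w{\left(T \right)} = - 4 T$
$U{\left(V,B \right)} = 0$ ($U{\left(V,B \right)} = 0 \left(-5 + V\right) = 0$)
$K = 16893$ ($K = - 9 \left(-1016 - 861\right) = \left(-9\right) \left(-1877\right) = 16893$)
$K U{\left(Y{\left(d \right)},w{\left(3 \right)} \right)} = 16893 \cdot 0 = 0$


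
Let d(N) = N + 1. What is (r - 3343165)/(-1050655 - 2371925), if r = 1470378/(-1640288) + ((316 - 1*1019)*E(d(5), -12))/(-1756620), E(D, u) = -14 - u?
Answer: 92623784019983747/94823984348251200 ≈ 0.97680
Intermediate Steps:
d(N) = 1 + N
r = -24857708147/27705410640 (r = 1470378/(-1640288) + ((316 - 1*1019)*(-14 - 1*(-12)))/(-1756620) = 1470378*(-1/1640288) + ((316 - 1019)*(-14 + 12))*(-1/1756620) = -56553/63088 - 703*(-2)*(-1/1756620) = -56553/63088 + 1406*(-1/1756620) = -56553/63088 - 703/878310 = -24857708147/27705410640 ≈ -0.89721)
(r - 3343165)/(-1050655 - 2371925) = (-24857708147/27705410640 - 3343165)/(-1050655 - 2371925) = -92623784019983747/27705410640/(-3422580) = -92623784019983747/27705410640*(-1/3422580) = 92623784019983747/94823984348251200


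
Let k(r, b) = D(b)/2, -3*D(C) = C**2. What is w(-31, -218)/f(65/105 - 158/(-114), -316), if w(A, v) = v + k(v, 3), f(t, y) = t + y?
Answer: 175161/250568 ≈ 0.69906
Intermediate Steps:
D(C) = -C**2/3
k(r, b) = -b**2/6 (k(r, b) = -b**2/3/2 = -b**2/3*(1/2) = -b**2/6)
w(A, v) = -3/2 + v (w(A, v) = v - 1/6*3**2 = v - 1/6*9 = v - 3/2 = -3/2 + v)
w(-31, -218)/f(65/105 - 158/(-114), -316) = (-3/2 - 218)/((65/105 - 158/(-114)) - 316) = -439/(2*((65*(1/105) - 158*(-1/114)) - 316)) = -439/(2*((13/21 + 79/57) - 316)) = -439/(2*(800/399 - 316)) = -439/(2*(-125284/399)) = -439/2*(-399/125284) = 175161/250568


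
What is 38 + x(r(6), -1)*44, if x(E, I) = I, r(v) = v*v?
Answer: -6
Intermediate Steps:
r(v) = v²
38 + x(r(6), -1)*44 = 38 - 1*44 = 38 - 44 = -6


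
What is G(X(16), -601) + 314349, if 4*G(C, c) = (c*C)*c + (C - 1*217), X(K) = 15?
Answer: 6675209/4 ≈ 1.6688e+6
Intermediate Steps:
G(C, c) = -217/4 + C/4 + C*c**2/4 (G(C, c) = ((c*C)*c + (C - 1*217))/4 = ((C*c)*c + (C - 217))/4 = (C*c**2 + (-217 + C))/4 = (-217 + C + C*c**2)/4 = -217/4 + C/4 + C*c**2/4)
G(X(16), -601) + 314349 = (-217/4 + (1/4)*15 + (1/4)*15*(-601)**2) + 314349 = (-217/4 + 15/4 + (1/4)*15*361201) + 314349 = (-217/4 + 15/4 + 5418015/4) + 314349 = 5417813/4 + 314349 = 6675209/4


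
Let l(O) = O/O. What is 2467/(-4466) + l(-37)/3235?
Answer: -7976279/14447510 ≈ -0.55209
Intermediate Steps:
l(O) = 1
2467/(-4466) + l(-37)/3235 = 2467/(-4466) + 1/3235 = 2467*(-1/4466) + 1*(1/3235) = -2467/4466 + 1/3235 = -7976279/14447510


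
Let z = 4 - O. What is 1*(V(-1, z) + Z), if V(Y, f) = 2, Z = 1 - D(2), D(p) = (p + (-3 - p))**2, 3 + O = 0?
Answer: -6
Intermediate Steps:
O = -3 (O = -3 + 0 = -3)
D(p) = 9 (D(p) = (-3)**2 = 9)
Z = -8 (Z = 1 - 1*9 = 1 - 9 = -8)
z = 7 (z = 4 - 1*(-3) = 4 + 3 = 7)
1*(V(-1, z) + Z) = 1*(2 - 8) = 1*(-6) = -6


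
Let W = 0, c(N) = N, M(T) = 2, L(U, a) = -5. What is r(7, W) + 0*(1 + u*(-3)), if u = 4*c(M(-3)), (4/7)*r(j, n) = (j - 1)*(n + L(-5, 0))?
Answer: -105/2 ≈ -52.500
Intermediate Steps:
r(j, n) = 7*(-1 + j)*(-5 + n)/4 (r(j, n) = 7*((j - 1)*(n - 5))/4 = 7*((-1 + j)*(-5 + n))/4 = 7*(-1 + j)*(-5 + n)/4)
u = 8 (u = 4*2 = 8)
r(7, W) + 0*(1 + u*(-3)) = (35/4 - 35/4*7 - 7/4*0 + (7/4)*7*0) + 0*(1 + 8*(-3)) = (35/4 - 245/4 + 0 + 0) + 0*(1 - 24) = -105/2 + 0*(-23) = -105/2 + 0 = -105/2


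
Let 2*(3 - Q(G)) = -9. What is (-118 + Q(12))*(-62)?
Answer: 6851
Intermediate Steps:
Q(G) = 15/2 (Q(G) = 3 - 1/2*(-9) = 3 + 9/2 = 15/2)
(-118 + Q(12))*(-62) = (-118 + 15/2)*(-62) = -221/2*(-62) = 6851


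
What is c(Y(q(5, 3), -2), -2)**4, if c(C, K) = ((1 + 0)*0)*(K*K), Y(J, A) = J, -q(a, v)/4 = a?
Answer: 0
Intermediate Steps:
q(a, v) = -4*a
c(C, K) = 0 (c(C, K) = (1*0)*K**2 = 0*K**2 = 0)
c(Y(q(5, 3), -2), -2)**4 = 0**4 = 0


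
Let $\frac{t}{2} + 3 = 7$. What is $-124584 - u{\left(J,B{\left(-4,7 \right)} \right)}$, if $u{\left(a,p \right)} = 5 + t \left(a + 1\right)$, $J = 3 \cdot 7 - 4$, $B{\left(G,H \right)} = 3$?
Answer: $-124733$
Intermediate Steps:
$t = 8$ ($t = -6 + 2 \cdot 7 = -6 + 14 = 8$)
$J = 17$ ($J = 21 - 4 = 17$)
$u{\left(a,p \right)} = 13 + 8 a$ ($u{\left(a,p \right)} = 5 + 8 \left(a + 1\right) = 5 + 8 \left(1 + a\right) = 5 + \left(8 + 8 a\right) = 13 + 8 a$)
$-124584 - u{\left(J,B{\left(-4,7 \right)} \right)} = -124584 - \left(13 + 8 \cdot 17\right) = -124584 - \left(13 + 136\right) = -124584 - 149 = -124733$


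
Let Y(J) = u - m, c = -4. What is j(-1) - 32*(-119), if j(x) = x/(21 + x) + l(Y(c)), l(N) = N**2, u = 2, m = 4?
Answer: 76239/20 ≈ 3811.9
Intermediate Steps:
Y(J) = -2 (Y(J) = 2 - 1*4 = 2 - 4 = -2)
j(x) = 4 + x/(21 + x) (j(x) = x/(21 + x) + (-2)**2 = x/(21 + x) + 4 = 4 + x/(21 + x))
j(-1) - 32*(-119) = (84 + 5*(-1))/(21 - 1) - 32*(-119) = (84 - 5)/20 + 3808 = (1/20)*79 + 3808 = 79/20 + 3808 = 76239/20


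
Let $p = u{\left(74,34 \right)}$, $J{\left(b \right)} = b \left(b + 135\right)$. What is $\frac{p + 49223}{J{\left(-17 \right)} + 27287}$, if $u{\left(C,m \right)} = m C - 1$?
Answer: $\frac{17246}{8427} \approx 2.0465$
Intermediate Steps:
$u{\left(C,m \right)} = -1 + C m$ ($u{\left(C,m \right)} = C m - 1 = -1 + C m$)
$J{\left(b \right)} = b \left(135 + b\right)$
$p = 2515$ ($p = -1 + 74 \cdot 34 = -1 + 2516 = 2515$)
$\frac{p + 49223}{J{\left(-17 \right)} + 27287} = \frac{2515 + 49223}{- 17 \left(135 - 17\right) + 27287} = \frac{51738}{\left(-17\right) 118 + 27287} = \frac{51738}{-2006 + 27287} = \frac{51738}{25281} = 51738 \cdot \frac{1}{25281} = \frac{17246}{8427}$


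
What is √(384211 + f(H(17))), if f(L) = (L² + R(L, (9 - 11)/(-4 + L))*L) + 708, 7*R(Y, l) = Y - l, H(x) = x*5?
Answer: √1560517301/63 ≈ 627.04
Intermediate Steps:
H(x) = 5*x
R(Y, l) = -l/7 + Y/7 (R(Y, l) = (Y - l)/7 = -l/7 + Y/7)
f(L) = 708 + L² + L*(L/7 + 2/(7*(-4 + L))) (f(L) = (L² + (-(9 - 11)/(7*(-4 + L)) + L/7)*L) + 708 = (L² + (-(-2)/(7*(-4 + L)) + L/7)*L) + 708 = (L² + (2/(7*(-4 + L)) + L/7)*L) + 708 = (L² + (L/7 + 2/(7*(-4 + L)))*L) + 708 = (L² + L*(L/7 + 2/(7*(-4 + L)))) + 708 = 708 + L² + L*(L/7 + 2/(7*(-4 + L))))
√(384211 + f(H(17))) = √(384211 + 2*(-9912 - 16*(5*17)² + 4*(5*17)³ + 2479*(5*17))/(7*(-4 + 5*17))) = √(384211 + 2*(-9912 - 16*85² + 4*85³ + 2479*85)/(7*(-4 + 85))) = √(384211 + (2/7)*(-9912 - 16*7225 + 4*614125 + 210715)/81) = √(384211 + (2/7)*(1/81)*(-9912 - 115600 + 2456500 + 210715)) = √(384211 + (2/7)*(1/81)*2541703) = √(384211 + 5083406/567) = √(222931043/567) = √1560517301/63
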